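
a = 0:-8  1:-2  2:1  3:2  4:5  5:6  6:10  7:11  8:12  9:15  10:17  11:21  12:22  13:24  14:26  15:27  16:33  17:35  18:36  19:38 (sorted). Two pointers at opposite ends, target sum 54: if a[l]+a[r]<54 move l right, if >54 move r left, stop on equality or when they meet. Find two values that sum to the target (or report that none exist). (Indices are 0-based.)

[0,19] -8+38=30 <54 → l++
[1,19] -2+38=36 <54 → l++
[2,19] 1+38=39 <54 → l++
[3,19] 2+38=40 <54 → l++
[4,19] 5+38=43 <54 → l++
[5,19] 6+38=44 <54 → l++
[6,19] 10+38=48 <54 → l++
[7,19] 11+38=49 <54 → l++
[8,19] 12+38=50 <54 → l++
[9,19] 15+38=53 <54 → l++
[10,19] 17+38=55 >54 → r--
[10,18] 17+36=53 <54 → l++
[11,18] 21+36=57 >54 → r--
[11,17] 21+35=56 >54 → r--
[11,16] 21+33=54 → found

(21, 33)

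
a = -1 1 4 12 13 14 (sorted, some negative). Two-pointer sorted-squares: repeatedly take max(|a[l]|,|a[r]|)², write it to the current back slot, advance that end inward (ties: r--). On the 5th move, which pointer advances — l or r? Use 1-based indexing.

l=1 r=6: |-1|<=|14| out[6]=196, r--
l=1 r=5: |-1|<=|13| out[5]=169, r--
l=1 r=4: |-1|<=|12| out[4]=144, r--
l=1 r=3: |-1|<=|4| out[3]=16, r--
l=1 r=2: |-1|<=|1| out[2]=1, r--

r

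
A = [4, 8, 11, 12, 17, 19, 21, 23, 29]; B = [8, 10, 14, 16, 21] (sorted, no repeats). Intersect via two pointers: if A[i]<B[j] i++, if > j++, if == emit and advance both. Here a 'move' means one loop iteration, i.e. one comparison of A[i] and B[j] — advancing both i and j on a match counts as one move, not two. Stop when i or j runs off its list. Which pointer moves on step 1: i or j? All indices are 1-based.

i=1 j=1: 4<8, i++

i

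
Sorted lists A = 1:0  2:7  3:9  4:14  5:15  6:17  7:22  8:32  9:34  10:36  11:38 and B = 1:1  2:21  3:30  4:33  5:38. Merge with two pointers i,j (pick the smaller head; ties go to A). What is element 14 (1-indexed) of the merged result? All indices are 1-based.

i=1 j=1: A[i]=0<=B[j]=1 take 0, i++
i=2 j=1: A[i]=7>B[j]=1 take 1, j++
i=2 j=2: A[i]=7<=B[j]=21 take 7, i++
i=3 j=2: A[i]=9<=B[j]=21 take 9, i++
i=4 j=2: A[i]=14<=B[j]=21 take 14, i++
i=5 j=2: A[i]=15<=B[j]=21 take 15, i++
i=6 j=2: A[i]=17<=B[j]=21 take 17, i++
i=7 j=2: A[i]=22>B[j]=21 take 21, j++
i=7 j=3: A[i]=22<=B[j]=30 take 22, i++
i=8 j=3: A[i]=32>B[j]=30 take 30, j++
i=8 j=4: A[i]=32<=B[j]=33 take 32, i++
i=9 j=4: A[i]=34>B[j]=33 take 33, j++
i=9 j=5: A[i]=34<=B[j]=38 take 34, i++
i=10 j=5: A[i]=36<=B[j]=38 take 36, i++
i=11 j=5: A[i]=38<=B[j]=38 take 38, i++
i=12 j=5: A done, take B[j]=38, j++

merged[14] = 36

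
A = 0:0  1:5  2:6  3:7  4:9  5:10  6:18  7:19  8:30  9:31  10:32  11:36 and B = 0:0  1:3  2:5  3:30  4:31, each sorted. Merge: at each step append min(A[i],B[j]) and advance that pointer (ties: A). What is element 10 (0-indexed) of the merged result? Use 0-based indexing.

i=0 j=0: A[i]=0<=B[j]=0 take 0, i++
i=1 j=0: A[i]=5>B[j]=0 take 0, j++
i=1 j=1: A[i]=5>B[j]=3 take 3, j++
i=1 j=2: A[i]=5<=B[j]=5 take 5, i++
i=2 j=2: A[i]=6>B[j]=5 take 5, j++
i=2 j=3: A[i]=6<=B[j]=30 take 6, i++
i=3 j=3: A[i]=7<=B[j]=30 take 7, i++
i=4 j=3: A[i]=9<=B[j]=30 take 9, i++
i=5 j=3: A[i]=10<=B[j]=30 take 10, i++
i=6 j=3: A[i]=18<=B[j]=30 take 18, i++
i=7 j=3: A[i]=19<=B[j]=30 take 19, i++
i=8 j=3: A[i]=30<=B[j]=30 take 30, i++
i=9 j=3: A[i]=31>B[j]=30 take 30, j++
i=9 j=4: A[i]=31<=B[j]=31 take 31, i++
i=10 j=4: A[i]=32>B[j]=31 take 31, j++
i=10 j=5: B done, take A[i]=32, i++
i=11 j=5: B done, take A[i]=36, i++

merged[10] = 19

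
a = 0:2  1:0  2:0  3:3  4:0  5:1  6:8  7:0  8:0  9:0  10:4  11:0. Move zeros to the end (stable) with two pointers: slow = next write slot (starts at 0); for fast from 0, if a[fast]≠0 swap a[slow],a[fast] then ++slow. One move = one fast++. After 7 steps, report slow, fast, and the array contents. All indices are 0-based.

slow=4, fast=7, a=[2, 3, 1, 8, 0, 0, 0, 0, 0, 0, 4, 0]

(s=0,f=0) a[fast]=2≠0 swap→a[0]=2 → slow++,fast++
(s=1,f=1) a[fast]=0 → fast++
(s=1,f=2) a[fast]=0 → fast++
(s=1,f=3) a[fast]=3≠0 swap→a[1]=3 → slow++,fast++
(s=2,f=4) a[fast]=0 → fast++
(s=2,f=5) a[fast]=1≠0 swap→a[2]=1 → slow++,fast++
(s=3,f=6) a[fast]=8≠0 swap→a[3]=8 → slow++,fast++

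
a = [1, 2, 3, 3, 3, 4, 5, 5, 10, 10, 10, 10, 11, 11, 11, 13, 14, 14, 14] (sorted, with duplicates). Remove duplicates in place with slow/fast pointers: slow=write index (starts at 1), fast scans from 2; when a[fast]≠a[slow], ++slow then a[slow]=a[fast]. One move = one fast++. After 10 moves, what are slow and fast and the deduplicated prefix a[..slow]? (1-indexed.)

slow=6, fast=12, prefix=[1, 2, 3, 4, 5, 10]

slow=1 fast=2: a[fast]=2≠a[slow]=1 write a[2]=2, slow++,fast++
slow=2 fast=3: a[fast]=3≠a[slow]=2 write a[3]=3, slow++,fast++
slow=3 fast=4: a[fast]=3=a[slow] dup, fast++
slow=3 fast=5: a[fast]=3=a[slow] dup, fast++
slow=3 fast=6: a[fast]=4≠a[slow]=3 write a[4]=4, slow++,fast++
slow=4 fast=7: a[fast]=5≠a[slow]=4 write a[5]=5, slow++,fast++
slow=5 fast=8: a[fast]=5=a[slow] dup, fast++
slow=5 fast=9: a[fast]=10≠a[slow]=5 write a[6]=10, slow++,fast++
slow=6 fast=10: a[fast]=10=a[slow] dup, fast++
slow=6 fast=11: a[fast]=10=a[slow] dup, fast++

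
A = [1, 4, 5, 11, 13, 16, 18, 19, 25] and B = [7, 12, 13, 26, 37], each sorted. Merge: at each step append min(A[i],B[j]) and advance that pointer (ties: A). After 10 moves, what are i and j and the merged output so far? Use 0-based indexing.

i=7, j=3, merged so far=[1, 4, 5, 7, 11, 12, 13, 13, 16, 18]

i=0 j=0: A[i]=1<=B[j]=7 take 1, i++
i=1 j=0: A[i]=4<=B[j]=7 take 4, i++
i=2 j=0: A[i]=5<=B[j]=7 take 5, i++
i=3 j=0: A[i]=11>B[j]=7 take 7, j++
i=3 j=1: A[i]=11<=B[j]=12 take 11, i++
i=4 j=1: A[i]=13>B[j]=12 take 12, j++
i=4 j=2: A[i]=13<=B[j]=13 take 13, i++
i=5 j=2: A[i]=16>B[j]=13 take 13, j++
i=5 j=3: A[i]=16<=B[j]=26 take 16, i++
i=6 j=3: A[i]=18<=B[j]=26 take 18, i++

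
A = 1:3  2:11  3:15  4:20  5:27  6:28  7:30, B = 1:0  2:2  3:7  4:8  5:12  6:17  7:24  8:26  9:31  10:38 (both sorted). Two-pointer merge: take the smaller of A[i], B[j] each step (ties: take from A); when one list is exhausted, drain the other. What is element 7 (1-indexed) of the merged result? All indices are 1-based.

[i=1,j=1] A[i]=3>B[j]=0 take 0 → j++
[i=1,j=2] A[i]=3>B[j]=2 take 2 → j++
[i=1,j=3] A[i]=3<=B[j]=7 take 3 → i++
[i=2,j=3] A[i]=11>B[j]=7 take 7 → j++
[i=2,j=4] A[i]=11>B[j]=8 take 8 → j++
[i=2,j=5] A[i]=11<=B[j]=12 take 11 → i++
[i=3,j=5] A[i]=15>B[j]=12 take 12 → j++
[i=3,j=6] A[i]=15<=B[j]=17 take 15 → i++
[i=4,j=6] A[i]=20>B[j]=17 take 17 → j++
[i=4,j=7] A[i]=20<=B[j]=24 take 20 → i++
[i=5,j=7] A[i]=27>B[j]=24 take 24 → j++
[i=5,j=8] A[i]=27>B[j]=26 take 26 → j++
[i=5,j=9] A[i]=27<=B[j]=31 take 27 → i++
[i=6,j=9] A[i]=28<=B[j]=31 take 28 → i++
[i=7,j=9] A[i]=30<=B[j]=31 take 30 → i++
[i=8,j=9] A done, take B[j]=31 → j++
[i=8,j=10] A done, take B[j]=38 → j++

merged[7] = 12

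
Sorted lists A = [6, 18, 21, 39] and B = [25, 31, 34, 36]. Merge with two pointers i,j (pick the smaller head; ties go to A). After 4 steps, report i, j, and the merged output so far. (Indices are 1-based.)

i=4, j=2, merged so far=[6, 18, 21, 25]

[i=1,j=1] A[i]=6<=B[j]=25 take 6 → i++
[i=2,j=1] A[i]=18<=B[j]=25 take 18 → i++
[i=3,j=1] A[i]=21<=B[j]=25 take 21 → i++
[i=4,j=1] A[i]=39>B[j]=25 take 25 → j++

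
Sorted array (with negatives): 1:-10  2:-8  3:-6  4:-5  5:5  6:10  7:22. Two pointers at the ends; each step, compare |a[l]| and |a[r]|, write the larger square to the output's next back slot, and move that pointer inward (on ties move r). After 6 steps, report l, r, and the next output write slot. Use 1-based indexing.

[1,7] |-10|<=|22| out[7]=484 → r--
[1,6] |-10|<=|10| out[6]=100 → r--
[1,5] |-10|>|5| out[5]=100 → l++
[2,5] |-8|>|5| out[4]=64 → l++
[3,5] |-6|>|5| out[3]=36 → l++
[4,5] |-5|<=|5| out[2]=25 → r--

l=4, r=4, next write slot=1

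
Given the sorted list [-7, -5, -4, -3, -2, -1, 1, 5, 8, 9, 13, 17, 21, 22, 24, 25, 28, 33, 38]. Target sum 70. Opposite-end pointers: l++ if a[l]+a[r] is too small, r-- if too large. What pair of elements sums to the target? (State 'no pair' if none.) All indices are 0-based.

[0,18] -7+38=31 <70 → l++
[1,18] -5+38=33 <70 → l++
[2,18] -4+38=34 <70 → l++
[3,18] -3+38=35 <70 → l++
[4,18] -2+38=36 <70 → l++
[5,18] -1+38=37 <70 → l++
[6,18] 1+38=39 <70 → l++
[7,18] 5+38=43 <70 → l++
[8,18] 8+38=46 <70 → l++
[9,18] 9+38=47 <70 → l++
[10,18] 13+38=51 <70 → l++
[11,18] 17+38=55 <70 → l++
[12,18] 21+38=59 <70 → l++
[13,18] 22+38=60 <70 → l++
[14,18] 24+38=62 <70 → l++
[15,18] 25+38=63 <70 → l++
[16,18] 28+38=66 <70 → l++
[17,18] 33+38=71 >70 → r--

no pair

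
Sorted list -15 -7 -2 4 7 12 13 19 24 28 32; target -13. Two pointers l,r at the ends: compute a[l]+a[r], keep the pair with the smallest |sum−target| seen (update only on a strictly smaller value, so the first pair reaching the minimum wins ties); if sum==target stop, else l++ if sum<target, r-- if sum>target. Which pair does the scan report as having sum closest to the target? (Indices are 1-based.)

[1,11] -15+32=17 d=30 * → r--
[1,10] -15+28=13 d=26 * → r--
[1,9] -15+24=9 d=22 * → r--
[1,8] -15+19=4 d=17 * → r--
[1,7] -15+13=-2 d=11 * → r--
[1,6] -15+12=-3 d=10 * → r--
[1,5] -15+7=-8 d=5 * → r--
[1,4] -15+4=-11 d=2 * → r--
[1,3] -15+-2=-17 d=4 → l++
[2,3] -7+-2=-9 d=4 → r--

pair (-15, 4) with sum -11 (|Δ|=2)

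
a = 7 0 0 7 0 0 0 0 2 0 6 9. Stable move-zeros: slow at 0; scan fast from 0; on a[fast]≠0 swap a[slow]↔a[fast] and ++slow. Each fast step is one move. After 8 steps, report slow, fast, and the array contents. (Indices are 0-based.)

(s=0,f=0) a[fast]=7≠0 swap→a[0]=7 → slow++,fast++
(s=1,f=1) a[fast]=0 → fast++
(s=1,f=2) a[fast]=0 → fast++
(s=1,f=3) a[fast]=7≠0 swap→a[1]=7 → slow++,fast++
(s=2,f=4) a[fast]=0 → fast++
(s=2,f=5) a[fast]=0 → fast++
(s=2,f=6) a[fast]=0 → fast++
(s=2,f=7) a[fast]=0 → fast++

slow=2, fast=8, a=[7, 7, 0, 0, 0, 0, 0, 0, 2, 0, 6, 9]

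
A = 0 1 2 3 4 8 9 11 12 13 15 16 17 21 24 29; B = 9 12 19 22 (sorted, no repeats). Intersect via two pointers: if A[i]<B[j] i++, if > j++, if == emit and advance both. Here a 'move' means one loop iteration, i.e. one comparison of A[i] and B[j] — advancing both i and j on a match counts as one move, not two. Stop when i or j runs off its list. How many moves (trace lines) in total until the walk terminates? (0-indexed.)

16 moves

[i=0,j=0] 0<9 → i++
[i=1,j=0] 1<9 → i++
[i=2,j=0] 2<9 → i++
[i=3,j=0] 3<9 → i++
[i=4,j=0] 4<9 → i++
[i=5,j=0] 8<9 → i++
[i=6,j=0] 9==9 emit → i++,j++
[i=7,j=1] 11<12 → i++
[i=8,j=1] 12==12 emit → i++,j++
[i=9,j=2] 13<19 → i++
[i=10,j=2] 15<19 → i++
[i=11,j=2] 16<19 → i++
[i=12,j=2] 17<19 → i++
[i=13,j=2] 21>19 → j++
[i=13,j=3] 21<22 → i++
[i=14,j=3] 24>22 → j++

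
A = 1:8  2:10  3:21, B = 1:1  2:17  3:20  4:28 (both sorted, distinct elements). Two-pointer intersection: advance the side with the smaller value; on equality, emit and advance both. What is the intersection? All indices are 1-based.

[i=1,j=1] 8>1 → j++
[i=1,j=2] 8<17 → i++
[i=2,j=2] 10<17 → i++
[i=3,j=2] 21>17 → j++
[i=3,j=3] 21>20 → j++
[i=3,j=4] 21<28 → i++

intersection = []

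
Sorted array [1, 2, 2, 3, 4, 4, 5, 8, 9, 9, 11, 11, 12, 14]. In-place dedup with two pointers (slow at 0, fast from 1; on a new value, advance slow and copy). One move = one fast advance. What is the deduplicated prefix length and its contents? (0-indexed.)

slow=0 fast=1: a[fast]=2≠a[slow]=1 write a[1]=2, slow++,fast++
slow=1 fast=2: a[fast]=2=a[slow] dup, fast++
slow=1 fast=3: a[fast]=3≠a[slow]=2 write a[2]=3, slow++,fast++
slow=2 fast=4: a[fast]=4≠a[slow]=3 write a[3]=4, slow++,fast++
slow=3 fast=5: a[fast]=4=a[slow] dup, fast++
slow=3 fast=6: a[fast]=5≠a[slow]=4 write a[4]=5, slow++,fast++
slow=4 fast=7: a[fast]=8≠a[slow]=5 write a[5]=8, slow++,fast++
slow=5 fast=8: a[fast]=9≠a[slow]=8 write a[6]=9, slow++,fast++
slow=6 fast=9: a[fast]=9=a[slow] dup, fast++
slow=6 fast=10: a[fast]=11≠a[slow]=9 write a[7]=11, slow++,fast++
slow=7 fast=11: a[fast]=11=a[slow] dup, fast++
slow=7 fast=12: a[fast]=12≠a[slow]=11 write a[8]=12, slow++,fast++
slow=8 fast=13: a[fast]=14≠a[slow]=12 write a[9]=14, slow++,fast++

length 10; prefix = [1, 2, 3, 4, 5, 8, 9, 11, 12, 14]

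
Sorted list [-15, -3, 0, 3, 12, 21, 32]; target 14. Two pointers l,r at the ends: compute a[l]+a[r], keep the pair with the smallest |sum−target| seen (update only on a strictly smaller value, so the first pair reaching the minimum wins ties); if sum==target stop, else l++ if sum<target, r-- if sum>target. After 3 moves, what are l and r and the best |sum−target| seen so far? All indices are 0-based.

l=1, r=4, best |Δ|=3

l=0 r=6: -15+32=17 d=3 *, r--
l=0 r=5: -15+21=6 d=8, l++
l=1 r=5: -3+21=18 d=4, r--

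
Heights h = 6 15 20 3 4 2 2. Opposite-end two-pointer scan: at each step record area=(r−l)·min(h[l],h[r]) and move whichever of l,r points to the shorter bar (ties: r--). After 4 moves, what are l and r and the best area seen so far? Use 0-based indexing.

l=0 r=6: min(6,2)*6=12 best=12 *, r--
l=0 r=5: min(6,2)*5=10 best=12, r--
l=0 r=4: min(6,4)*4=16 best=16 *, r--
l=0 r=3: min(6,3)*3=9 best=16, r--

l=0, r=2, best area=16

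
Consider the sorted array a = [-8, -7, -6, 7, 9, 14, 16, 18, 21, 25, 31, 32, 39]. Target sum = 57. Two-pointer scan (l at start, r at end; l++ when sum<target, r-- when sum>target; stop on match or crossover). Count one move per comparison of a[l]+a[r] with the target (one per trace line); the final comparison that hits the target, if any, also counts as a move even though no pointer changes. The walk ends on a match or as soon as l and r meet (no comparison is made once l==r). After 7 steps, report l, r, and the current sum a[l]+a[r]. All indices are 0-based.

l=7, r=12, sum=57

l=0 r=12: -8+39=31 <57, l++
l=1 r=12: -7+39=32 <57, l++
l=2 r=12: -6+39=33 <57, l++
l=3 r=12: 7+39=46 <57, l++
l=4 r=12: 9+39=48 <57, l++
l=5 r=12: 14+39=53 <57, l++
l=6 r=12: 16+39=55 <57, l++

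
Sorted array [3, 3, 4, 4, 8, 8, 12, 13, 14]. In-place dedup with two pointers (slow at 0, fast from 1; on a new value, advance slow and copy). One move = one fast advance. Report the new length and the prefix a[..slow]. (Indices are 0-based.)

(s=0,f=1) a[fast]=3=a[slow] dup → fast++
(s=0,f=2) a[fast]=4≠a[slow]=3 write a[1]=4 → slow++,fast++
(s=1,f=3) a[fast]=4=a[slow] dup → fast++
(s=1,f=4) a[fast]=8≠a[slow]=4 write a[2]=8 → slow++,fast++
(s=2,f=5) a[fast]=8=a[slow] dup → fast++
(s=2,f=6) a[fast]=12≠a[slow]=8 write a[3]=12 → slow++,fast++
(s=3,f=7) a[fast]=13≠a[slow]=12 write a[4]=13 → slow++,fast++
(s=4,f=8) a[fast]=14≠a[slow]=13 write a[5]=14 → slow++,fast++

length 6; prefix = [3, 4, 8, 12, 13, 14]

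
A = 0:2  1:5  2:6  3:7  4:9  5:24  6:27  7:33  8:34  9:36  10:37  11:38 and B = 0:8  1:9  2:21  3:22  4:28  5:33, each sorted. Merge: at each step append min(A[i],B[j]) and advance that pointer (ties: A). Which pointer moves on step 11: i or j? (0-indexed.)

[i=0,j=0] A[i]=2<=B[j]=8 take 2 → i++
[i=1,j=0] A[i]=5<=B[j]=8 take 5 → i++
[i=2,j=0] A[i]=6<=B[j]=8 take 6 → i++
[i=3,j=0] A[i]=7<=B[j]=8 take 7 → i++
[i=4,j=0] A[i]=9>B[j]=8 take 8 → j++
[i=4,j=1] A[i]=9<=B[j]=9 take 9 → i++
[i=5,j=1] A[i]=24>B[j]=9 take 9 → j++
[i=5,j=2] A[i]=24>B[j]=21 take 21 → j++
[i=5,j=3] A[i]=24>B[j]=22 take 22 → j++
[i=5,j=4] A[i]=24<=B[j]=28 take 24 → i++
[i=6,j=4] A[i]=27<=B[j]=28 take 27 → i++

i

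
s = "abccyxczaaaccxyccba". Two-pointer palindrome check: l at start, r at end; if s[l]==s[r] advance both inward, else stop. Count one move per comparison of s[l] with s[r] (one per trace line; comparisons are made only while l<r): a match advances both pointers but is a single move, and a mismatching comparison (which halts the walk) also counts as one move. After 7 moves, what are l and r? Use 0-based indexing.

l=7, r=11

[0,18] 'a'=='a' → l++,r--
[1,17] 'b'=='b' → l++,r--
[2,16] 'c'=='c' → l++,r--
[3,15] 'c'=='c' → l++,r--
[4,14] 'y'=='y' → l++,r--
[5,13] 'x'=='x' → l++,r--
[6,12] 'c'=='c' → l++,r--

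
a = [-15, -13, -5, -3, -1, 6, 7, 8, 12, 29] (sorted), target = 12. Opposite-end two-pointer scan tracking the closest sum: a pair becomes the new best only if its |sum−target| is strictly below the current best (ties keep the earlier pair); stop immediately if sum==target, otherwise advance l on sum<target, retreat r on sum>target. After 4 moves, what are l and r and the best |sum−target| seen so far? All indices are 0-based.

l=3, r=8, best |Δ|=2

[0,9] -15+29=14 d=2 * → r--
[0,8] -15+12=-3 d=15 → l++
[1,8] -13+12=-1 d=13 → l++
[2,8] -5+12=7 d=5 → l++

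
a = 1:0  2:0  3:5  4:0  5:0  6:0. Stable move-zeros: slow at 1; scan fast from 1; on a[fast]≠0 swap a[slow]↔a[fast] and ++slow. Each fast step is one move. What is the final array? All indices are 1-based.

[5, 0, 0, 0, 0, 0]

slow=1 fast=1: a[fast]=0, fast++
slow=1 fast=2: a[fast]=0, fast++
slow=1 fast=3: a[fast]=5≠0 swap→a[1]=5, slow++,fast++
slow=2 fast=4: a[fast]=0, fast++
slow=2 fast=5: a[fast]=0, fast++
slow=2 fast=6: a[fast]=0, fast++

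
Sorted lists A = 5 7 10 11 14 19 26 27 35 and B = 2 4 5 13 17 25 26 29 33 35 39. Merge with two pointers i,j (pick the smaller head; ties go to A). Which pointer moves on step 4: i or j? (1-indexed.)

j

i=1 j=1: A[i]=5>B[j]=2 take 2, j++
i=1 j=2: A[i]=5>B[j]=4 take 4, j++
i=1 j=3: A[i]=5<=B[j]=5 take 5, i++
i=2 j=3: A[i]=7>B[j]=5 take 5, j++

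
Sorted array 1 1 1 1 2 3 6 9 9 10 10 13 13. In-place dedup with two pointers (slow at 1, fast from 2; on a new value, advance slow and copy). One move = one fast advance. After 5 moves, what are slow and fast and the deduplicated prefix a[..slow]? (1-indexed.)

slow=3, fast=7, prefix=[1, 2, 3]

(s=1,f=2) a[fast]=1=a[slow] dup → fast++
(s=1,f=3) a[fast]=1=a[slow] dup → fast++
(s=1,f=4) a[fast]=1=a[slow] dup → fast++
(s=1,f=5) a[fast]=2≠a[slow]=1 write a[2]=2 → slow++,fast++
(s=2,f=6) a[fast]=3≠a[slow]=2 write a[3]=3 → slow++,fast++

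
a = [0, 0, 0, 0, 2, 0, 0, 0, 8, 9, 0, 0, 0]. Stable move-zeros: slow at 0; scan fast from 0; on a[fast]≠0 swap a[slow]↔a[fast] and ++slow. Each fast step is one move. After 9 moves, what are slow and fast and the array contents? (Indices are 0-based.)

slow=2, fast=9, a=[2, 8, 0, 0, 0, 0, 0, 0, 0, 9, 0, 0, 0]

slow=0 fast=0: a[fast]=0, fast++
slow=0 fast=1: a[fast]=0, fast++
slow=0 fast=2: a[fast]=0, fast++
slow=0 fast=3: a[fast]=0, fast++
slow=0 fast=4: a[fast]=2≠0 swap→a[0]=2, slow++,fast++
slow=1 fast=5: a[fast]=0, fast++
slow=1 fast=6: a[fast]=0, fast++
slow=1 fast=7: a[fast]=0, fast++
slow=1 fast=8: a[fast]=8≠0 swap→a[1]=8, slow++,fast++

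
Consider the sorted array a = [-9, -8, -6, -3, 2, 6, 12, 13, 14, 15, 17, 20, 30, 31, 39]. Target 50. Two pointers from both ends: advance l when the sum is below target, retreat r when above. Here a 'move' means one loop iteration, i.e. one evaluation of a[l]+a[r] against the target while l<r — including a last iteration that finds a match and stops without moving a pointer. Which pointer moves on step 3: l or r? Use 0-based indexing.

l

l=0 r=14: -9+39=30 <50, l++
l=1 r=14: -8+39=31 <50, l++
l=2 r=14: -6+39=33 <50, l++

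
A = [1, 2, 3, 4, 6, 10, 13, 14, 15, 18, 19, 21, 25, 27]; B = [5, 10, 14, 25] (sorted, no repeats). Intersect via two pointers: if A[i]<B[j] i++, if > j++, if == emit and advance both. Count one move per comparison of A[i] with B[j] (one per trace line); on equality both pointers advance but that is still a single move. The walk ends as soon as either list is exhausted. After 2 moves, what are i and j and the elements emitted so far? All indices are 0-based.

[i=0,j=0] 1<5 → i++
[i=1,j=0] 2<5 → i++

i=2, j=0, emitted=[]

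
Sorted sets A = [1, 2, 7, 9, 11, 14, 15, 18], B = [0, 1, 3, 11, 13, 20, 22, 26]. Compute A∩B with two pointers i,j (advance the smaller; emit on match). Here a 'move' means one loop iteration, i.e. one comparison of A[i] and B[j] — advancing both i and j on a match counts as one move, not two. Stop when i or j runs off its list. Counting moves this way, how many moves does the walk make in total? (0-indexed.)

[i=0,j=0] 1>0 → j++
[i=0,j=1] 1==1 emit → i++,j++
[i=1,j=2] 2<3 → i++
[i=2,j=2] 7>3 → j++
[i=2,j=3] 7<11 → i++
[i=3,j=3] 9<11 → i++
[i=4,j=3] 11==11 emit → i++,j++
[i=5,j=4] 14>13 → j++
[i=5,j=5] 14<20 → i++
[i=6,j=5] 15<20 → i++
[i=7,j=5] 18<20 → i++

11 moves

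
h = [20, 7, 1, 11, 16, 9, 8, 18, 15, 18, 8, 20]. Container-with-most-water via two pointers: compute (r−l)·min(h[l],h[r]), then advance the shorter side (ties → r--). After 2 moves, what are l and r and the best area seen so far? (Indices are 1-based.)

[1,12] min(20,20)*11=220 best=220 * → r--
[1,11] min(20,8)*10=80 best=220 → r--

l=1, r=10, best area=220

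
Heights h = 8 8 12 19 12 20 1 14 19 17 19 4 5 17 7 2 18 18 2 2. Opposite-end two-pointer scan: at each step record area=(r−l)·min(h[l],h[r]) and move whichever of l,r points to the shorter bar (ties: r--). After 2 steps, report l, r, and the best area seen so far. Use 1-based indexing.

l=1, r=18, best area=38

l=1 r=20: min(8,2)*19=38 best=38 *, r--
l=1 r=19: min(8,2)*18=36 best=38, r--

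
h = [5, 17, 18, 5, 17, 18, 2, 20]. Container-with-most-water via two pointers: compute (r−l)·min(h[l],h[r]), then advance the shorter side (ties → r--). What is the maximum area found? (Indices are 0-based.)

max area = 102

l=0 r=7: min(5,20)*7=35 best=35 *, l++
l=1 r=7: min(17,20)*6=102 best=102 *, l++
l=2 r=7: min(18,20)*5=90 best=102, l++
l=3 r=7: min(5,20)*4=20 best=102, l++
l=4 r=7: min(17,20)*3=51 best=102, l++
l=5 r=7: min(18,20)*2=36 best=102, l++
l=6 r=7: min(2,20)*1=2 best=102, l++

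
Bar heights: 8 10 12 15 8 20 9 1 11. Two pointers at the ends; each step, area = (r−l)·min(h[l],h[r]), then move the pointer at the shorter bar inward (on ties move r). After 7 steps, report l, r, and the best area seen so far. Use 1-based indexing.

l=5, r=6, best area=70

[1,9] min(8,11)*8=64 best=64 * → l++
[2,9] min(10,11)*7=70 best=70 * → l++
[3,9] min(12,11)*6=66 best=70 → r--
[3,8] min(12,1)*5=5 best=70 → r--
[3,7] min(12,9)*4=36 best=70 → r--
[3,6] min(12,20)*3=36 best=70 → l++
[4,6] min(15,20)*2=30 best=70 → l++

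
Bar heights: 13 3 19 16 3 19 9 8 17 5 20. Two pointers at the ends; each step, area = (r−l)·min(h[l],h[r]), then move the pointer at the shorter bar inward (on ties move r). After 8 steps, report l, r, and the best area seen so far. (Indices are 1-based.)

l=9, r=11, best area=152

l=1 r=11: min(13,20)*10=130 best=130 *, l++
l=2 r=11: min(3,20)*9=27 best=130, l++
l=3 r=11: min(19,20)*8=152 best=152 *, l++
l=4 r=11: min(16,20)*7=112 best=152, l++
l=5 r=11: min(3,20)*6=18 best=152, l++
l=6 r=11: min(19,20)*5=95 best=152, l++
l=7 r=11: min(9,20)*4=36 best=152, l++
l=8 r=11: min(8,20)*3=24 best=152, l++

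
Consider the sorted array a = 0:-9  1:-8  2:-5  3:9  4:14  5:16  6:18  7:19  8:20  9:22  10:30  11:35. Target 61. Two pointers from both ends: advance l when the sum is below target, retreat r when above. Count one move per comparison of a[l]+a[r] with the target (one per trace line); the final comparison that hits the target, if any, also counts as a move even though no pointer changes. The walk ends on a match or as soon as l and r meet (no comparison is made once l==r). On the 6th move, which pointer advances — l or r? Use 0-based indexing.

l

l=0 r=11: -9+35=26 <61, l++
l=1 r=11: -8+35=27 <61, l++
l=2 r=11: -5+35=30 <61, l++
l=3 r=11: 9+35=44 <61, l++
l=4 r=11: 14+35=49 <61, l++
l=5 r=11: 16+35=51 <61, l++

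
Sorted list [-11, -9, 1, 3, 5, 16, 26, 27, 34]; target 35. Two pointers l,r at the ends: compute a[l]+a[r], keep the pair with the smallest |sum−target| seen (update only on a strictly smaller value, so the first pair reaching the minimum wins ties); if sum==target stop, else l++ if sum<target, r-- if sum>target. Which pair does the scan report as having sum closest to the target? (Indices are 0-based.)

l=0 r=8: -11+34=23 d=12 *, l++
l=1 r=8: -9+34=25 d=10 *, l++
l=2 r=8: 1+34=35 d=0 *, stop

pair (1, 34) with sum 35 (|Δ|=0)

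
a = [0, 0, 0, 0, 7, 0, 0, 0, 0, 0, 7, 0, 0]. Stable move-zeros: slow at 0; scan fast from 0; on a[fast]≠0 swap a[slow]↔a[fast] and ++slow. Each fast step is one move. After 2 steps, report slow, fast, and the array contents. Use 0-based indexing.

slow=0, fast=2, a=[0, 0, 0, 0, 7, 0, 0, 0, 0, 0, 7, 0, 0]

slow=0 fast=0: a[fast]=0, fast++
slow=0 fast=1: a[fast]=0, fast++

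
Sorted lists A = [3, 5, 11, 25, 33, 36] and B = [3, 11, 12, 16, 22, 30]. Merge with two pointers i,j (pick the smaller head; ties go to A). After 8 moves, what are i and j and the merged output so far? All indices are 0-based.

i=3, j=5, merged so far=[3, 3, 5, 11, 11, 12, 16, 22]

i=0 j=0: A[i]=3<=B[j]=3 take 3, i++
i=1 j=0: A[i]=5>B[j]=3 take 3, j++
i=1 j=1: A[i]=5<=B[j]=11 take 5, i++
i=2 j=1: A[i]=11<=B[j]=11 take 11, i++
i=3 j=1: A[i]=25>B[j]=11 take 11, j++
i=3 j=2: A[i]=25>B[j]=12 take 12, j++
i=3 j=3: A[i]=25>B[j]=16 take 16, j++
i=3 j=4: A[i]=25>B[j]=22 take 22, j++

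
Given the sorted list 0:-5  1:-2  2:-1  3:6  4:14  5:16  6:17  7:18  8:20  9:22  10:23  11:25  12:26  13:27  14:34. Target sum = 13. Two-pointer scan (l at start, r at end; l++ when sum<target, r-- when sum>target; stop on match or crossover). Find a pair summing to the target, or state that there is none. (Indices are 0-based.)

[0,14] -5+34=29 >13 → r--
[0,13] -5+27=22 >13 → r--
[0,12] -5+26=21 >13 → r--
[0,11] -5+25=20 >13 → r--
[0,10] -5+23=18 >13 → r--
[0,9] -5+22=17 >13 → r--
[0,8] -5+20=15 >13 → r--
[0,7] -5+18=13 → found

(-5, 18)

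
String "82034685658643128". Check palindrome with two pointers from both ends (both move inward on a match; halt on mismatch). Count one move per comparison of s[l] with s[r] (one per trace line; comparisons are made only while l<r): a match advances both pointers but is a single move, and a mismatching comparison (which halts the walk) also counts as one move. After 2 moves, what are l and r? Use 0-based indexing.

l=0 r=16: '8'=='8', l++,r--
l=1 r=15: '2'=='2', l++,r--

l=2, r=14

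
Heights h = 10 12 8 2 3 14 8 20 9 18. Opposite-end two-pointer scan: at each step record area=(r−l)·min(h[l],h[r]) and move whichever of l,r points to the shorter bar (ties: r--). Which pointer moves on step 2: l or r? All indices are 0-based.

[0,9] min(10,18)*9=90 best=90 * → l++
[1,9] min(12,18)*8=96 best=96 * → l++

l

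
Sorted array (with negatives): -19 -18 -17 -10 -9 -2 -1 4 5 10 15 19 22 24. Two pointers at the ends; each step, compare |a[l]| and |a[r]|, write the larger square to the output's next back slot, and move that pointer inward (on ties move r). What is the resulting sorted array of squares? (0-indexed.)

l=0 r=13: |-19|<=|24| out[13]=576, r--
l=0 r=12: |-19|<=|22| out[12]=484, r--
l=0 r=11: |-19|<=|19| out[11]=361, r--
l=0 r=10: |-19|>|15| out[10]=361, l++
l=1 r=10: |-18|>|15| out[9]=324, l++
l=2 r=10: |-17|>|15| out[8]=289, l++
l=3 r=10: |-10|<=|15| out[7]=225, r--
l=3 r=9: |-10|<=|10| out[6]=100, r--
l=3 r=8: |-10|>|5| out[5]=100, l++
l=4 r=8: |-9|>|5| out[4]=81, l++
l=5 r=8: |-2|<=|5| out[3]=25, r--
l=5 r=7: |-2|<=|4| out[2]=16, r--
l=5 r=6: |-2|>|-1| out[1]=4, l++
l=6 r=6: |-1|<=|-1| out[0]=1, r--

[1, 4, 16, 25, 81, 100, 100, 225, 289, 324, 361, 361, 484, 576]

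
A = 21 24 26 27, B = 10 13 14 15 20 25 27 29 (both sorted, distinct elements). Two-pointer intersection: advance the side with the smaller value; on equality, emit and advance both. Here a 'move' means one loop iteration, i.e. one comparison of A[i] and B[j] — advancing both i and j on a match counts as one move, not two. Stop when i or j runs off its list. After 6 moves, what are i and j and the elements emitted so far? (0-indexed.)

i=0 j=0: 21>10, j++
i=0 j=1: 21>13, j++
i=0 j=2: 21>14, j++
i=0 j=3: 21>15, j++
i=0 j=4: 21>20, j++
i=0 j=5: 21<25, i++

i=1, j=5, emitted=[]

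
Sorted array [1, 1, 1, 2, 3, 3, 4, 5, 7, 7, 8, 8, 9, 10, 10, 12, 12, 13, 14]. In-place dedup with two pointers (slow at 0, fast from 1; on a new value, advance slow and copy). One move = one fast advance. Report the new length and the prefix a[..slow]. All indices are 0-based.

length 12; prefix = [1, 2, 3, 4, 5, 7, 8, 9, 10, 12, 13, 14]

slow=0 fast=1: a[fast]=1=a[slow] dup, fast++
slow=0 fast=2: a[fast]=1=a[slow] dup, fast++
slow=0 fast=3: a[fast]=2≠a[slow]=1 write a[1]=2, slow++,fast++
slow=1 fast=4: a[fast]=3≠a[slow]=2 write a[2]=3, slow++,fast++
slow=2 fast=5: a[fast]=3=a[slow] dup, fast++
slow=2 fast=6: a[fast]=4≠a[slow]=3 write a[3]=4, slow++,fast++
slow=3 fast=7: a[fast]=5≠a[slow]=4 write a[4]=5, slow++,fast++
slow=4 fast=8: a[fast]=7≠a[slow]=5 write a[5]=7, slow++,fast++
slow=5 fast=9: a[fast]=7=a[slow] dup, fast++
slow=5 fast=10: a[fast]=8≠a[slow]=7 write a[6]=8, slow++,fast++
slow=6 fast=11: a[fast]=8=a[slow] dup, fast++
slow=6 fast=12: a[fast]=9≠a[slow]=8 write a[7]=9, slow++,fast++
slow=7 fast=13: a[fast]=10≠a[slow]=9 write a[8]=10, slow++,fast++
slow=8 fast=14: a[fast]=10=a[slow] dup, fast++
slow=8 fast=15: a[fast]=12≠a[slow]=10 write a[9]=12, slow++,fast++
slow=9 fast=16: a[fast]=12=a[slow] dup, fast++
slow=9 fast=17: a[fast]=13≠a[slow]=12 write a[10]=13, slow++,fast++
slow=10 fast=18: a[fast]=14≠a[slow]=13 write a[11]=14, slow++,fast++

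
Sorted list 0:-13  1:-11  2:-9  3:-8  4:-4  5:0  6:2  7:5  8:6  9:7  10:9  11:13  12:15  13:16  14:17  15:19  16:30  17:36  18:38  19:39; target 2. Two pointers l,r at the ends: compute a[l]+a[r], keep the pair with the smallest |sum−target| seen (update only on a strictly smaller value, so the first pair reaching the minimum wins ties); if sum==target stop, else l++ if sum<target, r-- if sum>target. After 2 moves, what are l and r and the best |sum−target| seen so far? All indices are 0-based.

[0,19] -13+39=26 d=24 * → r--
[0,18] -13+38=25 d=23 * → r--

l=0, r=17, best |Δ|=23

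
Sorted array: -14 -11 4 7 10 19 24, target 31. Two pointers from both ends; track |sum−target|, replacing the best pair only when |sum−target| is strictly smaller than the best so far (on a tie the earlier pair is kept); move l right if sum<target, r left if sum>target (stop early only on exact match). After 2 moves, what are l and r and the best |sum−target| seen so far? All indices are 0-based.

l=2, r=6, best |Δ|=18

[0,6] -14+24=10 d=21 * → l++
[1,6] -11+24=13 d=18 * → l++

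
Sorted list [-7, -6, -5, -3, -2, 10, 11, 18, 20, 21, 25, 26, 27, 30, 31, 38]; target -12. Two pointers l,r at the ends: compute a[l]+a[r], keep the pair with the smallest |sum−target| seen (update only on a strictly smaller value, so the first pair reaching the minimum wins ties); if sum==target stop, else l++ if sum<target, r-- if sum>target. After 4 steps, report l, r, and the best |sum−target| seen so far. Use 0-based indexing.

l=0 r=15: -7+38=31 d=43 *, r--
l=0 r=14: -7+31=24 d=36 *, r--
l=0 r=13: -7+30=23 d=35 *, r--
l=0 r=12: -7+27=20 d=32 *, r--

l=0, r=11, best |Δ|=32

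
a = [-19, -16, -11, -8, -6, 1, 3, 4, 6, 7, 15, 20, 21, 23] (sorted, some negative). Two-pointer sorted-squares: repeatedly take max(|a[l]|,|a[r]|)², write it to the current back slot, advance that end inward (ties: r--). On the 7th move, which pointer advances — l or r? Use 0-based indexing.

[0,13] |-19|<=|23| out[13]=529 → r--
[0,12] |-19|<=|21| out[12]=441 → r--
[0,11] |-19|<=|20| out[11]=400 → r--
[0,10] |-19|>|15| out[10]=361 → l++
[1,10] |-16|>|15| out[9]=256 → l++
[2,10] |-11|<=|15| out[8]=225 → r--
[2,9] |-11|>|7| out[7]=121 → l++

l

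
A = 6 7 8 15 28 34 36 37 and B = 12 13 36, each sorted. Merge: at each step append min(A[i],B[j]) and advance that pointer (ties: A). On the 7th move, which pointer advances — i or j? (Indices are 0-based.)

i=0 j=0: A[i]=6<=B[j]=12 take 6, i++
i=1 j=0: A[i]=7<=B[j]=12 take 7, i++
i=2 j=0: A[i]=8<=B[j]=12 take 8, i++
i=3 j=0: A[i]=15>B[j]=12 take 12, j++
i=3 j=1: A[i]=15>B[j]=13 take 13, j++
i=3 j=2: A[i]=15<=B[j]=36 take 15, i++
i=4 j=2: A[i]=28<=B[j]=36 take 28, i++

i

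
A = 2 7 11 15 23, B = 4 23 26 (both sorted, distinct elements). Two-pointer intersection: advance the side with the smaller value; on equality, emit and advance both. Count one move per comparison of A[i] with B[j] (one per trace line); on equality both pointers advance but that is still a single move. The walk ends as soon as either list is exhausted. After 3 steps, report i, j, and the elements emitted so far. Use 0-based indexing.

i=2, j=1, emitted=[]

[i=0,j=0] 2<4 → i++
[i=1,j=0] 7>4 → j++
[i=1,j=1] 7<23 → i++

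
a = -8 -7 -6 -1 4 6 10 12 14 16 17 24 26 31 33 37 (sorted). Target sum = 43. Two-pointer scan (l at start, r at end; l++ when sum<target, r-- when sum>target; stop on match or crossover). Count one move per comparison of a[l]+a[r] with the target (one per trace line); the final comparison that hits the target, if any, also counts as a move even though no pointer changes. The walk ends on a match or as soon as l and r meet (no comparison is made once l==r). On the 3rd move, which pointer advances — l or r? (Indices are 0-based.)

l

[0,15] -8+37=29 <43 → l++
[1,15] -7+37=30 <43 → l++
[2,15] -6+37=31 <43 → l++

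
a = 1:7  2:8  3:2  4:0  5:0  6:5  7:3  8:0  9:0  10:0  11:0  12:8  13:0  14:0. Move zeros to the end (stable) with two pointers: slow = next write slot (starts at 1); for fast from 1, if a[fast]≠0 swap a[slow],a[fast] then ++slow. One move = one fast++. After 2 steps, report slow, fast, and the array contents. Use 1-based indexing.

slow=1 fast=1: a[fast]=7≠0 swap→a[1]=7, slow++,fast++
slow=2 fast=2: a[fast]=8≠0 swap→a[2]=8, slow++,fast++

slow=3, fast=3, a=[7, 8, 2, 0, 0, 5, 3, 0, 0, 0, 0, 8, 0, 0]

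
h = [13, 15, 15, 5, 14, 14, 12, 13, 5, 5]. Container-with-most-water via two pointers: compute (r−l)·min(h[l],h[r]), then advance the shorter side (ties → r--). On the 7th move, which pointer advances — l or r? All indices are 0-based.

r

[0,9] min(13,5)*9=45 best=45 * → r--
[0,8] min(13,5)*8=40 best=45 → r--
[0,7] min(13,13)*7=91 best=91 * → r--
[0,6] min(13,12)*6=72 best=91 → r--
[0,5] min(13,14)*5=65 best=91 → l++
[1,5] min(15,14)*4=56 best=91 → r--
[1,4] min(15,14)*3=42 best=91 → r--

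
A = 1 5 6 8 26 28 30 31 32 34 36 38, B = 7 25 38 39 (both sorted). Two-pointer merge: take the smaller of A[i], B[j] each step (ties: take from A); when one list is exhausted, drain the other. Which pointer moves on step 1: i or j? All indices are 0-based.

i

[i=0,j=0] A[i]=1<=B[j]=7 take 1 → i++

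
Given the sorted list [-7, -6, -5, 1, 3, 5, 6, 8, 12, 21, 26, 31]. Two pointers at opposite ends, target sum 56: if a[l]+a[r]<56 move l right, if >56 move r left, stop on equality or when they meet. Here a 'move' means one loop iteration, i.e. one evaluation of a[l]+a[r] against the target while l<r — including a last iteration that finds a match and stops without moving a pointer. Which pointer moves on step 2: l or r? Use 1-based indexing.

[1,12] -7+31=24 <56 → l++
[2,12] -6+31=25 <56 → l++

l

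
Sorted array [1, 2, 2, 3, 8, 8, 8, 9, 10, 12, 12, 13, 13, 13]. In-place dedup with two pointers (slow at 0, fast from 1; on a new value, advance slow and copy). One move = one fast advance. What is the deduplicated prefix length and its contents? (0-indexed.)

length 8; prefix = [1, 2, 3, 8, 9, 10, 12, 13]

slow=0 fast=1: a[fast]=2≠a[slow]=1 write a[1]=2, slow++,fast++
slow=1 fast=2: a[fast]=2=a[slow] dup, fast++
slow=1 fast=3: a[fast]=3≠a[slow]=2 write a[2]=3, slow++,fast++
slow=2 fast=4: a[fast]=8≠a[slow]=3 write a[3]=8, slow++,fast++
slow=3 fast=5: a[fast]=8=a[slow] dup, fast++
slow=3 fast=6: a[fast]=8=a[slow] dup, fast++
slow=3 fast=7: a[fast]=9≠a[slow]=8 write a[4]=9, slow++,fast++
slow=4 fast=8: a[fast]=10≠a[slow]=9 write a[5]=10, slow++,fast++
slow=5 fast=9: a[fast]=12≠a[slow]=10 write a[6]=12, slow++,fast++
slow=6 fast=10: a[fast]=12=a[slow] dup, fast++
slow=6 fast=11: a[fast]=13≠a[slow]=12 write a[7]=13, slow++,fast++
slow=7 fast=12: a[fast]=13=a[slow] dup, fast++
slow=7 fast=13: a[fast]=13=a[slow] dup, fast++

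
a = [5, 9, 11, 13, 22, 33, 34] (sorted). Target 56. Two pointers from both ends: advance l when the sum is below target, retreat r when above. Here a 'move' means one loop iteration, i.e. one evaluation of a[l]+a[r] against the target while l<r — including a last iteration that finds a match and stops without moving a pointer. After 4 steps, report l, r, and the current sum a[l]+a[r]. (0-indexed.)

l=4, r=6, sum=56

l=0 r=6: 5+34=39 <56, l++
l=1 r=6: 9+34=43 <56, l++
l=2 r=6: 11+34=45 <56, l++
l=3 r=6: 13+34=47 <56, l++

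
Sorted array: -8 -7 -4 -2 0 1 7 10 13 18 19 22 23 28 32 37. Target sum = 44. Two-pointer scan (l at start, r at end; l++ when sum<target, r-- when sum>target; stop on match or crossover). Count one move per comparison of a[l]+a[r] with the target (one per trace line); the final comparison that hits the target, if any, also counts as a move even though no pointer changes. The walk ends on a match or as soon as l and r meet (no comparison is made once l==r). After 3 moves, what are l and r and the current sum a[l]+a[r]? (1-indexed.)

l=4, r=16, sum=35

l=1 r=16: -8+37=29 <44, l++
l=2 r=16: -7+37=30 <44, l++
l=3 r=16: -4+37=33 <44, l++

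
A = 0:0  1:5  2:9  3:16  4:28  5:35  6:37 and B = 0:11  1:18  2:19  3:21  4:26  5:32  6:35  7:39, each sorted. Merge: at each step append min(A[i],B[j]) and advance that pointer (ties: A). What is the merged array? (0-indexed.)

[i=0,j=0] A[i]=0<=B[j]=11 take 0 → i++
[i=1,j=0] A[i]=5<=B[j]=11 take 5 → i++
[i=2,j=0] A[i]=9<=B[j]=11 take 9 → i++
[i=3,j=0] A[i]=16>B[j]=11 take 11 → j++
[i=3,j=1] A[i]=16<=B[j]=18 take 16 → i++
[i=4,j=1] A[i]=28>B[j]=18 take 18 → j++
[i=4,j=2] A[i]=28>B[j]=19 take 19 → j++
[i=4,j=3] A[i]=28>B[j]=21 take 21 → j++
[i=4,j=4] A[i]=28>B[j]=26 take 26 → j++
[i=4,j=5] A[i]=28<=B[j]=32 take 28 → i++
[i=5,j=5] A[i]=35>B[j]=32 take 32 → j++
[i=5,j=6] A[i]=35<=B[j]=35 take 35 → i++
[i=6,j=6] A[i]=37>B[j]=35 take 35 → j++
[i=6,j=7] A[i]=37<=B[j]=39 take 37 → i++
[i=7,j=7] A done, take B[j]=39 → j++

[0, 5, 9, 11, 16, 18, 19, 21, 26, 28, 32, 35, 35, 37, 39]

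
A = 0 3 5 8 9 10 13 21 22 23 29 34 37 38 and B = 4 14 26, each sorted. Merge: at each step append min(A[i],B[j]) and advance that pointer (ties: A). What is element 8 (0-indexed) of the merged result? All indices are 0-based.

merged[8] = 14

[i=0,j=0] A[i]=0<=B[j]=4 take 0 → i++
[i=1,j=0] A[i]=3<=B[j]=4 take 3 → i++
[i=2,j=0] A[i]=5>B[j]=4 take 4 → j++
[i=2,j=1] A[i]=5<=B[j]=14 take 5 → i++
[i=3,j=1] A[i]=8<=B[j]=14 take 8 → i++
[i=4,j=1] A[i]=9<=B[j]=14 take 9 → i++
[i=5,j=1] A[i]=10<=B[j]=14 take 10 → i++
[i=6,j=1] A[i]=13<=B[j]=14 take 13 → i++
[i=7,j=1] A[i]=21>B[j]=14 take 14 → j++
[i=7,j=2] A[i]=21<=B[j]=26 take 21 → i++
[i=8,j=2] A[i]=22<=B[j]=26 take 22 → i++
[i=9,j=2] A[i]=23<=B[j]=26 take 23 → i++
[i=10,j=2] A[i]=29>B[j]=26 take 26 → j++
[i=10,j=3] B done, take A[i]=29 → i++
[i=11,j=3] B done, take A[i]=34 → i++
[i=12,j=3] B done, take A[i]=37 → i++
[i=13,j=3] B done, take A[i]=38 → i++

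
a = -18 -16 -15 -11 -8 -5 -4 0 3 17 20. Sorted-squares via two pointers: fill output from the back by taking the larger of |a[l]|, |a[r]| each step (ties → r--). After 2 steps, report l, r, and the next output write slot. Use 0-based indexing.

l=1, r=9, next write slot=8

l=0 r=10: |-18|<=|20| out[10]=400, r--
l=0 r=9: |-18|>|17| out[9]=324, l++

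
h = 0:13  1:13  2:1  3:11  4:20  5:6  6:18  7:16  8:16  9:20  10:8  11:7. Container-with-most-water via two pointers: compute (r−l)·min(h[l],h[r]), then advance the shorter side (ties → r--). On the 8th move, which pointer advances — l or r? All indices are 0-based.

[0,11] min(13,7)*11=77 best=77 * → r--
[0,10] min(13,8)*10=80 best=80 * → r--
[0,9] min(13,20)*9=117 best=117 * → l++
[1,9] min(13,20)*8=104 best=117 → l++
[2,9] min(1,20)*7=7 best=117 → l++
[3,9] min(11,20)*6=66 best=117 → l++
[4,9] min(20,20)*5=100 best=117 → r--
[4,8] min(20,16)*4=64 best=117 → r--

r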